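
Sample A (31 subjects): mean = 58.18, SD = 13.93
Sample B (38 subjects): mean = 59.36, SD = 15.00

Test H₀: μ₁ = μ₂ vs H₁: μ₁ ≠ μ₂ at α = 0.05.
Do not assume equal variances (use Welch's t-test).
Welch's two-sample t-test:
H₀: μ₁ = μ₂
H₁: μ₁ ≠ μ₂
s₁²/n₁ = 13.93²/31 = 6.2595,  s₂²/n₂ = 15.00²/38 = 5.9211
SE = √(s₁²/n₁ + s₂²/n₂) = √(6.2595 + 5.9211) = 3.4901
df (Welch-Satterthwaite) = (s₁²/n₁ + s₂²/n₂)² / [(s₁²/n₁)²/(n₁-1) + (s₂²/n₂)²/(n₂-1)] ≈ 65.84
t = (x̄₁ - x̄₂) / SE = (58.18 - 59.36) / 3.4901 = -1.18 / 3.4901 = -0.338
p-value = 0.7364

Since p-value > α = 0.05, we fail to reject H₀.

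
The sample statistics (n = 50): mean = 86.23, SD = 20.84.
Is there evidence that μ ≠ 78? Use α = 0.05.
One-sample t-test:
H₀: μ = 78
H₁: μ ≠ 78
df = n - 1 = 49
t = (x̄ - μ₀) / (s/√n) = (86.23 - 78) / (20.84/√50) = 2.792
p-value = 0.0074

Since p-value < α = 0.05, we reject H₀.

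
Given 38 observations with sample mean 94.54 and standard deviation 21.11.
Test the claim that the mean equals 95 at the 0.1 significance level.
One-sample t-test:
H₀: μ = 95
H₁: μ ≠ 95
df = n - 1 = 37
t = (x̄ - μ₀) / (s/√n) = (94.54 - 95) / (21.11/√38) = -0.134
p-value = 0.8939

Since p-value > α = 0.1, we fail to reject H₀.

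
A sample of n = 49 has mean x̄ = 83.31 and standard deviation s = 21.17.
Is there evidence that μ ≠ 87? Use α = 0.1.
One-sample t-test:
H₀: μ = 87
H₁: μ ≠ 87
df = n - 1 = 48
t = (x̄ - μ₀) / (s/√n) = (83.31 - 87) / (21.17/√49) = -1.220
p-value = 0.2284

Since p-value > α = 0.1, we fail to reject H₀.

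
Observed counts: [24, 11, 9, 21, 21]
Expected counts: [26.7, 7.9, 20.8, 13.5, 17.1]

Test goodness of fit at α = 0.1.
Chi-square goodness of fit test:
H₀: observed counts match expected distribution
H₁: observed counts differ from expected distribution
df = k - 1 = 4
χ² = Σ(O - E)²/E
   = (24 - 26.7)²/26.7 + (11 - 7.9)²/7.9 + (9 - 20.8)²/20.8 + (21 - 13.5)²/13.5 + (21 - 17.1)²/17.1
   = 0.273 + 1.216 + 6.694 + 4.167 + 0.889
   = 13.24
p-value = 0.0102

Since p-value < α = 0.1, we reject H₀.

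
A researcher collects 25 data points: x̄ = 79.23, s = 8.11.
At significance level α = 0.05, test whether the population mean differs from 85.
One-sample t-test:
H₀: μ = 85
H₁: μ ≠ 85
df = n - 1 = 24
t = (x̄ - μ₀) / (s/√n) = (79.23 - 85) / (8.11/√25) = -3.557
p-value = 0.0016

Since p-value < α = 0.05, we reject H₀.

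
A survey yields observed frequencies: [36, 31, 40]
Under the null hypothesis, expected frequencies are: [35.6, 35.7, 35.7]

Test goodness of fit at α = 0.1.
Chi-square goodness of fit test:
H₀: observed counts match expected distribution
H₁: observed counts differ from expected distribution
df = k - 1 = 2
χ² = Σ(O - E)²/E
   = (36 - 35.6)²/35.6 + (31 - 35.7)²/35.7 + (40 - 35.7)²/35.7
   = 0.004 + 0.619 + 0.518
   = 1.14
p-value = 0.5652

Since p-value > α = 0.1, we fail to reject H₀.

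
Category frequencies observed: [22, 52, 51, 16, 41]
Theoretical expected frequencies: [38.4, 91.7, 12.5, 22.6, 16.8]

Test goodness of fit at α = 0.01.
Chi-square goodness of fit test:
H₀: observed counts match expected distribution
H₁: observed counts differ from expected distribution
df = k - 1 = 4
χ² = Σ(O - E)²/E
   = (22 - 38.4)²/38.4 + (52 - 91.7)²/91.7 + (51 - 12.5)²/12.5 + (16 - 22.6)²/22.6 + (41 - 16.8)²/16.8
   = 7.004 + 17.187 + 118.580 + 1.927 + 34.860
   = 179.56
p-value < 0.0001

Since p-value < α = 0.01, we reject H₀.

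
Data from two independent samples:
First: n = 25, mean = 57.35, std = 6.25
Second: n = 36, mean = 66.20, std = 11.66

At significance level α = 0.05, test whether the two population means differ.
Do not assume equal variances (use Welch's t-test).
Welch's two-sample t-test:
H₀: μ₁ = μ₂
H₁: μ₁ ≠ μ₂
s₁²/n₁ = 6.25²/25 = 1.5625,  s₂²/n₂ = 11.66²/36 = 3.7765
SE = √(s₁²/n₁ + s₂²/n₂) = √(1.5625 + 3.7765) = 2.3106
df (Welch-Satterthwaite) = (s₁²/n₁ + s₂²/n₂)² / [(s₁²/n₁)²/(n₁-1) + (s₂²/n₂)²/(n₂-1)] ≈ 55.98
t = (x̄₁ - x̄₂) / SE = (57.35 - 66.20) / 2.3106 = -8.85 / 2.3106 = -3.830
p-value = 0.0003

Since p-value < α = 0.05, we reject H₀.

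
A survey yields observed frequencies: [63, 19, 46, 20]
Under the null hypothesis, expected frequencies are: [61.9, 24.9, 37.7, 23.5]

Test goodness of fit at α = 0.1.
Chi-square goodness of fit test:
H₀: observed counts match expected distribution
H₁: observed counts differ from expected distribution
df = k - 1 = 3
χ² = Σ(O - E)²/E
   = (63 - 61.9)²/61.9 + (19 - 24.9)²/24.9 + (46 - 37.7)²/37.7 + (20 - 23.5)²/23.5
   = 0.020 + 1.398 + 1.827 + 0.521
   = 3.77
p-value = 0.2878

Since p-value > α = 0.1, we fail to reject H₀.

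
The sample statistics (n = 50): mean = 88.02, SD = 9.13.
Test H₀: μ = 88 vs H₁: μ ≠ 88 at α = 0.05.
One-sample t-test:
H₀: μ = 88
H₁: μ ≠ 88
df = n - 1 = 49
t = (x̄ - μ₀) / (s/√n) = (88.02 - 88) / (9.13/√50) = 0.015
p-value = 0.9877

Since p-value > α = 0.05, we fail to reject H₀.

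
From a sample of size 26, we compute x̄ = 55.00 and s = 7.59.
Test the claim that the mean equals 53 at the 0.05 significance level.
One-sample t-test:
H₀: μ = 53
H₁: μ ≠ 53
df = n - 1 = 25
t = (x̄ - μ₀) / (s/√n) = (55.00 - 53) / (7.59/√26) = 1.344
p-value = 0.1911

Since p-value > α = 0.05, we fail to reject H₀.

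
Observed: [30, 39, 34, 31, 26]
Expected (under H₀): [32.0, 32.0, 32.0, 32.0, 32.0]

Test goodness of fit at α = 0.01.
Chi-square goodness of fit test:
H₀: observed counts match expected distribution
H₁: observed counts differ from expected distribution
df = k - 1 = 4
χ² = Σ(O - E)²/E
   = (30 - 32.0)²/32.0 + (39 - 32.0)²/32.0 + (34 - 32.0)²/32.0 + (31 - 32.0)²/32.0 + (26 - 32.0)²/32.0
   = 0.125 + 1.531 + 0.125 + 0.031 + 1.125
   = 2.94
p-value = 0.5683

Since p-value > α = 0.01, we fail to reject H₀.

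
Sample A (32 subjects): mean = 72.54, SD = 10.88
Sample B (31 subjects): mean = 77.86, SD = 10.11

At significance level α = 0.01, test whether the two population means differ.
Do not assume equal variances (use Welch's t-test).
Welch's two-sample t-test:
H₀: μ₁ = μ₂
H₁: μ₁ ≠ μ₂
s₁²/n₁ = 10.88²/32 = 3.6992,  s₂²/n₂ = 10.11²/31 = 3.2972
SE = √(s₁²/n₁ + s₂²/n₂) = √(3.6992 + 3.2972) = 2.6451
df (Welch-Satterthwaite) = (s₁²/n₁ + s₂²/n₂)² / [(s₁²/n₁)²/(n₁-1) + (s₂²/n₂)²/(n₂-1)] ≈ 60.90
t = (x̄₁ - x̄₂) / SE = (72.54 - 77.86) / 2.6451 = -5.32 / 2.6451 = -2.011
p-value = 0.0487

Since p-value > α = 0.01, we fail to reject H₀.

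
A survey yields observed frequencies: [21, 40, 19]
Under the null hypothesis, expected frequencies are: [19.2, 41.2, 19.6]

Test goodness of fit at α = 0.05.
Chi-square goodness of fit test:
H₀: observed counts match expected distribution
H₁: observed counts differ from expected distribution
df = k - 1 = 2
χ² = Σ(O - E)²/E
   = (21 - 19.2)²/19.2 + (40 - 41.2)²/41.2 + (19 - 19.6)²/19.6
   = 0.169 + 0.035 + 0.018
   = 0.22
p-value = 0.8949

Since p-value > α = 0.05, we fail to reject H₀.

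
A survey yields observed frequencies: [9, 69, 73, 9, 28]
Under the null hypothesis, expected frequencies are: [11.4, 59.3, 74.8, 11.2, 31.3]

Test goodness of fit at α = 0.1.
Chi-square goodness of fit test:
H₀: observed counts match expected distribution
H₁: observed counts differ from expected distribution
df = k - 1 = 4
χ² = Σ(O - E)²/E
   = (9 - 11.4)²/11.4 + (69 - 59.3)²/59.3 + (73 - 74.8)²/74.8 + (9 - 11.2)²/11.2 + (28 - 31.3)²/31.3
   = 0.505 + 1.587 + 0.043 + 0.432 + 0.348
   = 2.92
p-value = 0.5721

Since p-value > α = 0.1, we fail to reject H₀.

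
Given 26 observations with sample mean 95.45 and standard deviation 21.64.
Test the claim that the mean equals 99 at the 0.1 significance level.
One-sample t-test:
H₀: μ = 99
H₁: μ ≠ 99
df = n - 1 = 25
t = (x̄ - μ₀) / (s/√n) = (95.45 - 99) / (21.64/√26) = -0.836
p-value = 0.4108

Since p-value > α = 0.1, we fail to reject H₀.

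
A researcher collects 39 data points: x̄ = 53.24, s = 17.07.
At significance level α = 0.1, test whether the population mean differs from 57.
One-sample t-test:
H₀: μ = 57
H₁: μ ≠ 57
df = n - 1 = 38
t = (x̄ - μ₀) / (s/√n) = (53.24 - 57) / (17.07/√39) = -1.376
p-value = 0.1770

Since p-value > α = 0.1, we fail to reject H₀.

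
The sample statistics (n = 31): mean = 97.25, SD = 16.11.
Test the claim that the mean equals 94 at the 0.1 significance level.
One-sample t-test:
H₀: μ = 94
H₁: μ ≠ 94
df = n - 1 = 30
t = (x̄ - μ₀) / (s/√n) = (97.25 - 94) / (16.11/√31) = 1.123
p-value = 0.2702

Since p-value > α = 0.1, we fail to reject H₀.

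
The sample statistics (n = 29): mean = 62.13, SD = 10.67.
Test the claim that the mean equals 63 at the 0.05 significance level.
One-sample t-test:
H₀: μ = 63
H₁: μ ≠ 63
df = n - 1 = 28
t = (x̄ - μ₀) / (s/√n) = (62.13 - 63) / (10.67/√29) = -0.439
p-value = 0.6640

Since p-value > α = 0.05, we fail to reject H₀.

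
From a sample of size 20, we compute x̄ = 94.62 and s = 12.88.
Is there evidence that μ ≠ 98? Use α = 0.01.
One-sample t-test:
H₀: μ = 98
H₁: μ ≠ 98
df = n - 1 = 19
t = (x̄ - μ₀) / (s/√n) = (94.62 - 98) / (12.88/√20) = -1.174
p-value = 0.2551

Since p-value > α = 0.01, we fail to reject H₀.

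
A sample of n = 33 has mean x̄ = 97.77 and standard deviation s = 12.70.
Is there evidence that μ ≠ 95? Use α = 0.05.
One-sample t-test:
H₀: μ = 95
H₁: μ ≠ 95
df = n - 1 = 32
t = (x̄ - μ₀) / (s/√n) = (97.77 - 95) / (12.70/√33) = 1.253
p-value = 0.2193

Since p-value > α = 0.05, we fail to reject H₀.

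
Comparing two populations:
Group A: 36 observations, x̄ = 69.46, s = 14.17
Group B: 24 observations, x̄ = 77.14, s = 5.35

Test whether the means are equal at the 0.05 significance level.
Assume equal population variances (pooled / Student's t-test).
Student's two-sample t-test (equal variances):
H₀: μ₁ = μ₂
H₁: μ₁ ≠ μ₂
df = n₁ + n₂ - 2 = 58
Pooled variance s_p² = [(n₁-1)s₁² + (n₂-1)s₂²] / (n₁ + n₂ - 2) = [(35)(14.17²) + (23)(5.35²)] / 58 = 132.5160
SE = √(s_p²(1/n₁ + 1/n₂)) = √(132.5160 × (1/36 + 1/24)) = 3.0336
t = (x̄₁ - x̄₂) / SE = (69.46 - 77.14) / 3.0336 = -7.68 / 3.0336 = -2.532
p-value = 0.0141

Since p-value < α = 0.05, we reject H₀.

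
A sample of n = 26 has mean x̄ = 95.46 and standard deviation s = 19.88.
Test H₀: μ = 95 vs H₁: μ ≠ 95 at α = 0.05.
One-sample t-test:
H₀: μ = 95
H₁: μ ≠ 95
df = n - 1 = 25
t = (x̄ - μ₀) / (s/√n) = (95.46 - 95) / (19.88/√26) = 0.118
p-value = 0.9070

Since p-value > α = 0.05, we fail to reject H₀.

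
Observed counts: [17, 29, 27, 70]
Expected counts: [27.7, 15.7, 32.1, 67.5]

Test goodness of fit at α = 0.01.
Chi-square goodness of fit test:
H₀: observed counts match expected distribution
H₁: observed counts differ from expected distribution
df = k - 1 = 3
χ² = Σ(O - E)²/E
   = (17 - 27.7)²/27.7 + (29 - 15.7)²/15.7 + (27 - 32.1)²/32.1 + (70 - 67.5)²/67.5
   = 4.133 + 11.267 + 0.810 + 0.093
   = 16.30
p-value = 0.0010

Since p-value < α = 0.01, we reject H₀.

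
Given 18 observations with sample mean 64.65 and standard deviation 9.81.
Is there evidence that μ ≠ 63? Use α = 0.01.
One-sample t-test:
H₀: μ = 63
H₁: μ ≠ 63
df = n - 1 = 17
t = (x̄ - μ₀) / (s/√n) = (64.65 - 63) / (9.81/√18) = 0.714
p-value = 0.4852

Since p-value > α = 0.01, we fail to reject H₀.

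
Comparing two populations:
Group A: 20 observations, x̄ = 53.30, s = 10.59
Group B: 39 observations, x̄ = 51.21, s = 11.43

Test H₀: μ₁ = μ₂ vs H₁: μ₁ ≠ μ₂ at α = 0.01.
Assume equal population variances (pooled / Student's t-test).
Student's two-sample t-test (equal variances):
H₀: μ₁ = μ₂
H₁: μ₁ ≠ μ₂
df = n₁ + n₂ - 2 = 57
Pooled variance s_p² = [(n₁-1)s₁² + (n₂-1)s₂²] / (n₁ + n₂ - 2) = [(19)(10.59²) + (38)(11.43²)] / 57 = 124.4793
SE = √(s_p²(1/n₁ + 1/n₂)) = √(124.4793 × (1/20 + 1/39)) = 3.0685
t = (x̄₁ - x̄₂) / SE = (53.30 - 51.21) / 3.0685 = 2.09 / 3.0685 = 0.681
p-value = 0.4986

Since p-value > α = 0.01, we fail to reject H₀.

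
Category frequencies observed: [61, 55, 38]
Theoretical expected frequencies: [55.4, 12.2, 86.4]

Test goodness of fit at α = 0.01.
Chi-square goodness of fit test:
H₀: observed counts match expected distribution
H₁: observed counts differ from expected distribution
df = k - 1 = 2
χ² = Σ(O - E)²/E
   = (61 - 55.4)²/55.4 + (55 - 12.2)²/12.2 + (38 - 86.4)²/86.4
   = 0.566 + 150.151 + 27.113
   = 177.83
p-value < 0.0001

Since p-value < α = 0.01, we reject H₀.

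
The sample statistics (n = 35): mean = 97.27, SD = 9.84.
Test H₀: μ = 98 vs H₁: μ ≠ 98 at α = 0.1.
One-sample t-test:
H₀: μ = 98
H₁: μ ≠ 98
df = n - 1 = 34
t = (x̄ - μ₀) / (s/√n) = (97.27 - 98) / (9.84/√35) = -0.439
p-value = 0.6635

Since p-value > α = 0.1, we fail to reject H₀.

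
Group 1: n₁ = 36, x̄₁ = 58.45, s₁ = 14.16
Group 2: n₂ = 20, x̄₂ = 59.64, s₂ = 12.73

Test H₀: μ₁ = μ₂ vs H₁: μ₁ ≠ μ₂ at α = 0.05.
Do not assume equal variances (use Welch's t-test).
Welch's two-sample t-test:
H₀: μ₁ = μ₂
H₁: μ₁ ≠ μ₂
s₁²/n₁ = 14.16²/36 = 5.5696,  s₂²/n₂ = 12.73²/20 = 8.1026
SE = √(s₁²/n₁ + s₂²/n₂) = √(5.5696 + 8.1026) = 3.6976
df (Welch-Satterthwaite) = (s₁²/n₁ + s₂²/n₂)² / [(s₁²/n₁)²/(n₁-1) + (s₂²/n₂)²/(n₂-1)] ≈ 43.05
t = (x̄₁ - x̄₂) / SE = (58.45 - 59.64) / 3.6976 = -1.19 / 3.6976 = -0.322
p-value = 0.7491

Since p-value > α = 0.05, we fail to reject H₀.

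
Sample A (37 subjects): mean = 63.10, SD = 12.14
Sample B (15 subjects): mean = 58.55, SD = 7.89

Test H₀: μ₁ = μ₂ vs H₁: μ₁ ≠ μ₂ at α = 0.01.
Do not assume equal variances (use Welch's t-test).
Welch's two-sample t-test:
H₀: μ₁ = μ₂
H₁: μ₁ ≠ μ₂
s₁²/n₁ = 12.14²/37 = 3.9832,  s₂²/n₂ = 7.89²/15 = 4.1501
SE = √(s₁²/n₁ + s₂²/n₂) = √(3.9832 + 4.1501) = 2.8519
df (Welch-Satterthwaite) = (s₁²/n₁ + s₂²/n₂)² / [(s₁²/n₁)²/(n₁-1) + (s₂²/n₂)²/(n₂-1)] ≈ 39.59
t = (x̄₁ - x̄₂) / SE = (63.10 - 58.55) / 2.8519 = 4.55 / 2.8519 = 1.595
p-value = 0.1186

Since p-value > α = 0.01, we fail to reject H₀.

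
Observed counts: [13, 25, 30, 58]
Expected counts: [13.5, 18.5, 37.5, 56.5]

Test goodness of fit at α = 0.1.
Chi-square goodness of fit test:
H₀: observed counts match expected distribution
H₁: observed counts differ from expected distribution
df = k - 1 = 3
χ² = Σ(O - E)²/E
   = (13 - 13.5)²/13.5 + (25 - 18.5)²/18.5 + (30 - 37.5)²/37.5 + (58 - 56.5)²/56.5
   = 0.019 + 2.284 + 1.500 + 0.040
   = 3.84
p-value = 0.2790

Since p-value > α = 0.1, we fail to reject H₀.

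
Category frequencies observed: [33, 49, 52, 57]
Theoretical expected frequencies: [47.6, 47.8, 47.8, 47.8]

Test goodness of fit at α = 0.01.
Chi-square goodness of fit test:
H₀: observed counts match expected distribution
H₁: observed counts differ from expected distribution
df = k - 1 = 3
χ² = Σ(O - E)²/E
   = (33 - 47.6)²/47.6 + (49 - 47.8)²/47.8 + (52 - 47.8)²/47.8 + (57 - 47.8)²/47.8
   = 4.478 + 0.030 + 0.369 + 1.771
   = 6.65
p-value = 0.0840

Since p-value > α = 0.01, we fail to reject H₀.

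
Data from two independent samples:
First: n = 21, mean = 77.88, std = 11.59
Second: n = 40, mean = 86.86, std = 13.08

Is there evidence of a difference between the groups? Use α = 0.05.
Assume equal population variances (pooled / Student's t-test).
Student's two-sample t-test (equal variances):
H₀: μ₁ = μ₂
H₁: μ₁ ≠ μ₂
df = n₁ + n₂ - 2 = 59
Pooled variance s_p² = [(n₁-1)s₁² + (n₂-1)s₂²] / (n₁ + n₂ - 2) = [(20)(11.59²) + (39)(13.08²)] / 59 = 158.6260
SE = √(s_p²(1/n₁ + 1/n₂)) = √(158.6260 × (1/21 + 1/40)) = 3.3940
t = (x̄₁ - x̄₂) / SE = (77.88 - 86.86) / 3.3940 = -8.98 / 3.3940 = -2.646
p-value = 0.0104

Since p-value < α = 0.05, we reject H₀.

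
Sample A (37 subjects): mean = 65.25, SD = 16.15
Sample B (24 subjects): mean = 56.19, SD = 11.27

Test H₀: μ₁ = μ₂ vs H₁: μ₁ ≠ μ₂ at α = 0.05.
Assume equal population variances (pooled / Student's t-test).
Student's two-sample t-test (equal variances):
H₀: μ₁ = μ₂
H₁: μ₁ ≠ μ₂
df = n₁ + n₂ - 2 = 59
Pooled variance s_p² = [(n₁-1)s₁² + (n₂-1)s₂²] / (n₁ + n₂ - 2) = [(36)(16.15²) + (23)(11.27²)] / 59 = 208.6594
SE = √(s_p²(1/n₁ + 1/n₂)) = √(208.6594 × (1/37 + 1/24)) = 3.7860
t = (x̄₁ - x̄₂) / SE = (65.25 - 56.19) / 3.7860 = 9.06 / 3.7860 = 2.393
p-value = 0.0199

Since p-value < α = 0.05, we reject H₀.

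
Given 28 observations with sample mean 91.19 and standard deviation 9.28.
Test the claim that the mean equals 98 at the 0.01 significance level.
One-sample t-test:
H₀: μ = 98
H₁: μ ≠ 98
df = n - 1 = 27
t = (x̄ - μ₀) / (s/√n) = (91.19 - 98) / (9.28/√28) = -3.883
p-value = 0.0006

Since p-value < α = 0.01, we reject H₀.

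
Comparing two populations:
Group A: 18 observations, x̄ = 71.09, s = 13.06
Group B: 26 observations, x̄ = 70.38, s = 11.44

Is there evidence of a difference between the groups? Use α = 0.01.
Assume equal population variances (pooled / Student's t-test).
Student's two-sample t-test (equal variances):
H₀: μ₁ = μ₂
H₁: μ₁ ≠ μ₂
df = n₁ + n₂ - 2 = 42
Pooled variance s_p² = [(n₁-1)s₁² + (n₂-1)s₂²] / (n₁ + n₂ - 2) = [(17)(13.06²) + (25)(11.44²)] / 42 = 146.9386
SE = √(s_p²(1/n₁ + 1/n₂)) = √(146.9386 × (1/18 + 1/26)) = 3.7168
t = (x̄₁ - x̄₂) / SE = (71.09 - 70.38) / 3.7168 = 0.71 / 3.7168 = 0.191
p-value = 0.8494

Since p-value > α = 0.01, we fail to reject H₀.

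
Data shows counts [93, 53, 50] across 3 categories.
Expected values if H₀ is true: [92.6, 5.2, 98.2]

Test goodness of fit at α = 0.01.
Chi-square goodness of fit test:
H₀: observed counts match expected distribution
H₁: observed counts differ from expected distribution
df = k - 1 = 2
χ² = Σ(O - E)²/E
   = (93 - 92.6)²/92.6 + (53 - 5.2)²/5.2 + (50 - 98.2)²/98.2
   = 0.002 + 439.392 + 23.658
   = 463.05
p-value < 0.0001

Since p-value < α = 0.01, we reject H₀.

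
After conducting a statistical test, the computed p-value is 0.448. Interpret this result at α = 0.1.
Since p = 0.448 > α = 0.1, fail to reject H₀.
There is insufficient evidence to reject the null hypothesis; the result is not statistically significant at the 0.1 level.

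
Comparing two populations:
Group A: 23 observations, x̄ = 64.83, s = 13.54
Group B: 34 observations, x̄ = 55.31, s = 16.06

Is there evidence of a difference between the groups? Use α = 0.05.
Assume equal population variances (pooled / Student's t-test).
Student's two-sample t-test (equal variances):
H₀: μ₁ = μ₂
H₁: μ₁ ≠ μ₂
df = n₁ + n₂ - 2 = 55
Pooled variance s_p² = [(n₁-1)s₁² + (n₂-1)s₂²] / (n₁ + n₂ - 2) = [(22)(13.54²) + (33)(16.06²)] / 55 = 228.0868
SE = √(s_p²(1/n₁ + 1/n₂)) = √(228.0868 × (1/23 + 1/34)) = 4.0774
t = (x̄₁ - x̄₂) / SE = (64.83 - 55.31) / 4.0774 = 9.52 / 4.0774 = 2.335
p-value = 0.0232

Since p-value < α = 0.05, we reject H₀.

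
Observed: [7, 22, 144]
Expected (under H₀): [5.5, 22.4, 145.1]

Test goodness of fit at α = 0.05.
Chi-square goodness of fit test:
H₀: observed counts match expected distribution
H₁: observed counts differ from expected distribution
df = k - 1 = 2
χ² = Σ(O - E)²/E
   = (7 - 5.5)²/5.5 + (22 - 22.4)²/22.4 + (144 - 145.1)²/145.1
   = 0.409 + 0.007 + 0.008
   = 0.42
p-value = 0.8087

Since p-value > α = 0.05, we fail to reject H₀.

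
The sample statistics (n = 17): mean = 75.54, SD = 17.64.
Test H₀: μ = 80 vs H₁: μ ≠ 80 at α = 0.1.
One-sample t-test:
H₀: μ = 80
H₁: μ ≠ 80
df = n - 1 = 16
t = (x̄ - μ₀) / (s/√n) = (75.54 - 80) / (17.64/√17) = -1.042
p-value = 0.3127

Since p-value > α = 0.1, we fail to reject H₀.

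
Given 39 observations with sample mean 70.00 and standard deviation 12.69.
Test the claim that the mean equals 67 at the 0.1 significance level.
One-sample t-test:
H₀: μ = 67
H₁: μ ≠ 67
df = n - 1 = 38
t = (x̄ - μ₀) / (s/√n) = (70.00 - 67) / (12.69/√39) = 1.476
p-value = 0.1481

Since p-value > α = 0.1, we fail to reject H₀.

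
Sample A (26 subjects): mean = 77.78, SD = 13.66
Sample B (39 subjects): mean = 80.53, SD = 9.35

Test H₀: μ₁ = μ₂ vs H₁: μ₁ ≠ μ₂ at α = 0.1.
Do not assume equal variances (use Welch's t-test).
Welch's two-sample t-test:
H₀: μ₁ = μ₂
H₁: μ₁ ≠ μ₂
s₁²/n₁ = 13.66²/26 = 7.1768,  s₂²/n₂ = 9.35²/39 = 2.2416
SE = √(s₁²/n₁ + s₂²/n₂) = √(7.1768 + 2.2416) = 3.0689
df (Welch-Satterthwaite) = (s₁²/n₁ + s₂²/n₂)² / [(s₁²/n₁)²/(n₁-1) + (s₂²/n₂)²/(n₂-1)] ≈ 40.46
t = (x̄₁ - x̄₂) / SE = (77.78 - 80.53) / 3.0689 = -2.75 / 3.0689 = -0.896
p-value = 0.3755

Since p-value > α = 0.1, we fail to reject H₀.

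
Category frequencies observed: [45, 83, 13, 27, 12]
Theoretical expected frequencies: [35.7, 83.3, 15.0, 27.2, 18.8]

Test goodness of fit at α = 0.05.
Chi-square goodness of fit test:
H₀: observed counts match expected distribution
H₁: observed counts differ from expected distribution
df = k - 1 = 4
χ² = Σ(O - E)²/E
   = (45 - 35.7)²/35.7 + (83 - 83.3)²/83.3 + (13 - 15.0)²/15.0 + (27 - 27.2)²/27.2 + (12 - 18.8)²/18.8
   = 2.423 + 0.001 + 0.267 + 0.001 + 2.460
   = 5.15
p-value = 0.2721

Since p-value > α = 0.05, we fail to reject H₀.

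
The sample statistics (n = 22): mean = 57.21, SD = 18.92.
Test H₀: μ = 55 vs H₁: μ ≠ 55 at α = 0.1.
One-sample t-test:
H₀: μ = 55
H₁: μ ≠ 55
df = n - 1 = 21
t = (x̄ - μ₀) / (s/√n) = (57.21 - 55) / (18.92/√22) = 0.548
p-value = 0.5896

Since p-value > α = 0.1, we fail to reject H₀.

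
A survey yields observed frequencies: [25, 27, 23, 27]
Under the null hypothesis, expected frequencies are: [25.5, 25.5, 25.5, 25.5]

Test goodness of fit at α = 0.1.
Chi-square goodness of fit test:
H₀: observed counts match expected distribution
H₁: observed counts differ from expected distribution
df = k - 1 = 3
χ² = Σ(O - E)²/E
   = (25 - 25.5)²/25.5 + (27 - 25.5)²/25.5 + (23 - 25.5)²/25.5 + (27 - 25.5)²/25.5
   = 0.010 + 0.088 + 0.245 + 0.088
   = 0.43
p-value = 0.9337

Since p-value > α = 0.1, we fail to reject H₀.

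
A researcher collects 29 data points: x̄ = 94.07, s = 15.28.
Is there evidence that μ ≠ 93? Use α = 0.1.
One-sample t-test:
H₀: μ = 93
H₁: μ ≠ 93
df = n - 1 = 28
t = (x̄ - μ₀) / (s/√n) = (94.07 - 93) / (15.28/√29) = 0.377
p-value = 0.7089

Since p-value > α = 0.1, we fail to reject H₀.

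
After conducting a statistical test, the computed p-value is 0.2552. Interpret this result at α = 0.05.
Since p = 0.2552 > α = 0.05, fail to reject H₀.
There is insufficient evidence to reject the null hypothesis; the result is not statistically significant at the 0.05 level.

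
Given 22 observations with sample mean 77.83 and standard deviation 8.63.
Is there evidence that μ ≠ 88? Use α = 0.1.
One-sample t-test:
H₀: μ = 88
H₁: μ ≠ 88
df = n - 1 = 21
t = (x̄ - μ₀) / (s/√n) = (77.83 - 88) / (8.63/√22) = -5.527
p-value < 0.0001

Since p-value < α = 0.1, we reject H₀.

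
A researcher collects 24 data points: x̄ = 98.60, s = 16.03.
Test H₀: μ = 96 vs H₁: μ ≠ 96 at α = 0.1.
One-sample t-test:
H₀: μ = 96
H₁: μ ≠ 96
df = n - 1 = 23
t = (x̄ - μ₀) / (s/√n) = (98.60 - 96) / (16.03/√24) = 0.795
p-value = 0.4350

Since p-value > α = 0.1, we fail to reject H₀.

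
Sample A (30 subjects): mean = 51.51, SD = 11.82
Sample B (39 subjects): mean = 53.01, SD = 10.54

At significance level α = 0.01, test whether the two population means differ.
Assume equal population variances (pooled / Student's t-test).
Student's two-sample t-test (equal variances):
H₀: μ₁ = μ₂
H₁: μ₁ ≠ μ₂
df = n₁ + n₂ - 2 = 67
Pooled variance s_p² = [(n₁-1)s₁² + (n₂-1)s₂²] / (n₁ + n₂ - 2) = [(29)(11.82²) + (38)(10.54²)] / 67 = 123.4797
SE = √(s_p²(1/n₁ + 1/n₂)) = √(123.4797 × (1/30 + 1/39)) = 2.6985
t = (x̄₁ - x̄₂) / SE = (51.51 - 53.01) / 2.6985 = -1.50 / 2.6985 = -0.556
p-value = 0.5802

Since p-value > α = 0.01, we fail to reject H₀.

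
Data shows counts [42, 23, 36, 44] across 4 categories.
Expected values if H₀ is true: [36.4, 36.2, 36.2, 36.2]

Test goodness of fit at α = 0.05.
Chi-square goodness of fit test:
H₀: observed counts match expected distribution
H₁: observed counts differ from expected distribution
df = k - 1 = 3
χ² = Σ(O - E)²/E
   = (42 - 36.4)²/36.4 + (23 - 36.2)²/36.2 + (36 - 36.2)²/36.2 + (44 - 36.2)²/36.2
   = 0.862 + 4.813 + 0.001 + 1.681
   = 7.36
p-value = 0.0614

Since p-value > α = 0.05, we fail to reject H₀.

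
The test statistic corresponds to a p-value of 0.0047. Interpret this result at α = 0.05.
Since p = 0.0047 < α = 0.05, reject H₀.
There is sufficient evidence to reject the null hypothesis; the result is statistically significant at the 0.05 level.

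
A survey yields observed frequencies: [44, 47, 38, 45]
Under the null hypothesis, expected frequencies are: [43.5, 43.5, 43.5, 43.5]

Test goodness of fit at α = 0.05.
Chi-square goodness of fit test:
H₀: observed counts match expected distribution
H₁: observed counts differ from expected distribution
df = k - 1 = 3
χ² = Σ(O - E)²/E
   = (44 - 43.5)²/43.5 + (47 - 43.5)²/43.5 + (38 - 43.5)²/43.5 + (45 - 43.5)²/43.5
   = 0.006 + 0.282 + 0.695 + 0.052
   = 1.03
p-value = 0.7929

Since p-value > α = 0.05, we fail to reject H₀.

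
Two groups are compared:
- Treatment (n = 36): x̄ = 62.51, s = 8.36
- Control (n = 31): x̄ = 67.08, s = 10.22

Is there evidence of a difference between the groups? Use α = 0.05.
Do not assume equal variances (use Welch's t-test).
Welch's two-sample t-test:
H₀: μ₁ = μ₂
H₁: μ₁ ≠ μ₂
s₁²/n₁ = 8.36²/36 = 1.9414,  s₂²/n₂ = 10.22²/31 = 3.3693
SE = √(s₁²/n₁ + s₂²/n₂) = √(1.9414 + 3.3693) = 2.3045
df (Welch-Satterthwaite) = (s₁²/n₁ + s₂²/n₂)² / [(s₁²/n₁)²/(n₁-1) + (s₂²/n₂)²/(n₂-1)] ≈ 58.02
t = (x̄₁ - x̄₂) / SE = (62.51 - 67.08) / 2.3045 = -4.57 / 2.3045 = -1.983
p-value = 0.0521

Since p-value > α = 0.05, we fail to reject H₀.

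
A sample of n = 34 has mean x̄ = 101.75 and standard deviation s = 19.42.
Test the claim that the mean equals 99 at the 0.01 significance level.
One-sample t-test:
H₀: μ = 99
H₁: μ ≠ 99
df = n - 1 = 33
t = (x̄ - μ₀) / (s/√n) = (101.75 - 99) / (19.42/√34) = 0.826
p-value = 0.4149

Since p-value > α = 0.01, we fail to reject H₀.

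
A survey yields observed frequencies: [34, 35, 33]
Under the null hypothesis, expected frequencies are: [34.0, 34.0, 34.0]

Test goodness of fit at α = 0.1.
Chi-square goodness of fit test:
H₀: observed counts match expected distribution
H₁: observed counts differ from expected distribution
df = k - 1 = 2
χ² = Σ(O - E)²/E
   = (34 - 34.0)²/34.0 + (35 - 34.0)²/34.0 + (33 - 34.0)²/34.0
   = 0.000 + 0.029 + 0.029
   = 0.06
p-value = 0.9710

Since p-value > α = 0.1, we fail to reject H₀.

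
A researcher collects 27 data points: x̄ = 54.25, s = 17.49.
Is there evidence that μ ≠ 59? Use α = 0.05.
One-sample t-test:
H₀: μ = 59
H₁: μ ≠ 59
df = n - 1 = 26
t = (x̄ - μ₀) / (s/√n) = (54.25 - 59) / (17.49/√27) = -1.411
p-value = 0.1700

Since p-value > α = 0.05, we fail to reject H₀.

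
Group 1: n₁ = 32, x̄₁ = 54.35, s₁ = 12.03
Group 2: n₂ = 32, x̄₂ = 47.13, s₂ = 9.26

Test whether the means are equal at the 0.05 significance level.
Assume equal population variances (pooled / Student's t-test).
Student's two-sample t-test (equal variances):
H₀: μ₁ = μ₂
H₁: μ₁ ≠ μ₂
df = n₁ + n₂ - 2 = 62
Pooled variance s_p² = [(n₁-1)s₁² + (n₂-1)s₂²] / (n₁ + n₂ - 2) = [(31)(12.03²) + (31)(9.26²)] / 62 = 115.2342
SE = √(s_p²(1/n₁ + 1/n₂)) = √(115.2342 × (1/32 + 1/32)) = 2.6837
t = (x̄₁ - x̄₂) / SE = (54.35 - 47.13) / 2.6837 = 7.22 / 2.6837 = 2.690
p-value = 0.0092

Since p-value < α = 0.05, we reject H₀.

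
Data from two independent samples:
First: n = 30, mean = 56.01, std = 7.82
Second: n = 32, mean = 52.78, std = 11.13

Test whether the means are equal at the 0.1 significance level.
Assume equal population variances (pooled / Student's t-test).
Student's two-sample t-test (equal variances):
H₀: μ₁ = μ₂
H₁: μ₁ ≠ μ₂
df = n₁ + n₂ - 2 = 60
Pooled variance s_p² = [(n₁-1)s₁² + (n₂-1)s₂²] / (n₁ + n₂ - 2) = [(29)(7.82²) + (31)(11.13²)] / 60 = 93.5601
SE = √(s_p²(1/n₁ + 1/n₂)) = √(93.5601 × (1/30 + 1/32)) = 2.4581
t = (x̄₁ - x̄₂) / SE = (56.01 - 52.78) / 2.4581 = 3.23 / 2.4581 = 1.314
p-value = 0.1938

Since p-value > α = 0.1, we fail to reject H₀.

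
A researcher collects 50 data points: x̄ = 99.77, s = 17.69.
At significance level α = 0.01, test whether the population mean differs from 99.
One-sample t-test:
H₀: μ = 99
H₁: μ ≠ 99
df = n - 1 = 49
t = (x̄ - μ₀) / (s/√n) = (99.77 - 99) / (17.69/√50) = 0.308
p-value = 0.7596

Since p-value > α = 0.01, we fail to reject H₀.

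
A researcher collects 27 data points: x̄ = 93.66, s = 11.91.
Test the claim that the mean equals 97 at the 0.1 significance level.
One-sample t-test:
H₀: μ = 97
H₁: μ ≠ 97
df = n - 1 = 26
t = (x̄ - μ₀) / (s/√n) = (93.66 - 97) / (11.91/√27) = -1.457
p-value = 0.1570

Since p-value > α = 0.1, we fail to reject H₀.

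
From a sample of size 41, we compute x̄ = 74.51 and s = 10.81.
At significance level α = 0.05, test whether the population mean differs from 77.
One-sample t-test:
H₀: μ = 77
H₁: μ ≠ 77
df = n - 1 = 40
t = (x̄ - μ₀) / (s/√n) = (74.51 - 77) / (10.81/√41) = -1.475
p-value = 0.1481

Since p-value > α = 0.05, we fail to reject H₀.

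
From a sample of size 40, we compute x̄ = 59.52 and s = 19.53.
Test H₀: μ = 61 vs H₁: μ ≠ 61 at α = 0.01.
One-sample t-test:
H₀: μ = 61
H₁: μ ≠ 61
df = n - 1 = 39
t = (x̄ - μ₀) / (s/√n) = (59.52 - 61) / (19.53/√40) = -0.479
p-value = 0.6344

Since p-value > α = 0.01, we fail to reject H₀.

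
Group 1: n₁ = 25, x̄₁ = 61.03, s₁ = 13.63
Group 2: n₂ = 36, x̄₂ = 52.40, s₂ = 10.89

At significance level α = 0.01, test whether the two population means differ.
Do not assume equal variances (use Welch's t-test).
Welch's two-sample t-test:
H₀: μ₁ = μ₂
H₁: μ₁ ≠ μ₂
s₁²/n₁ = 13.63²/25 = 7.4311,  s₂²/n₂ = 10.89²/36 = 3.2942
SE = √(s₁²/n₁ + s₂²/n₂) = √(7.4311 + 3.2942) = 3.2750
df (Welch-Satterthwaite) = (s₁²/n₁ + s₂²/n₂)² / [(s₁²/n₁)²/(n₁-1) + (s₂²/n₂)²/(n₂-1)] ≈ 44.06
t = (x̄₁ - x̄₂) / SE = (61.03 - 52.40) / 3.2750 = 8.63 / 3.2750 = 2.635
p-value = 0.0116

Since p-value > α = 0.01, we fail to reject H₀.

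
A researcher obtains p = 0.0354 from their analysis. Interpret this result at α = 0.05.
Since p = 0.0354 < α = 0.05, reject H₀.
There is sufficient evidence to reject the null hypothesis; the result is statistically significant at the 0.05 level.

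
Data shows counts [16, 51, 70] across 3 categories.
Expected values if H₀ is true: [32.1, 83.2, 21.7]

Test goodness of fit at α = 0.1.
Chi-square goodness of fit test:
H₀: observed counts match expected distribution
H₁: observed counts differ from expected distribution
df = k - 1 = 2
χ² = Σ(O - E)²/E
   = (16 - 32.1)²/32.1 + (51 - 83.2)²/83.2 + (70 - 21.7)²/21.7
   = 8.075 + 12.462 + 107.506
   = 128.04
p-value < 0.0001

Since p-value < α = 0.1, we reject H₀.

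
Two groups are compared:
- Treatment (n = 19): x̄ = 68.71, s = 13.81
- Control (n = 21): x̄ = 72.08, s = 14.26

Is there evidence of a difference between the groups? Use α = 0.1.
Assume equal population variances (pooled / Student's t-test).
Student's two-sample t-test (equal variances):
H₀: μ₁ = μ₂
H₁: μ₁ ≠ μ₂
df = n₁ + n₂ - 2 = 38
Pooled variance s_p² = [(n₁-1)s₁² + (n₂-1)s₂²] / (n₁ + n₂ - 2) = [(18)(13.81²) + (20)(14.26²)] / 38 = 197.3643
SE = √(s_p²(1/n₁ + 1/n₂)) = √(197.3643 × (1/19 + 1/21)) = 4.4481
t = (x̄₁ - x̄₂) / SE = (68.71 - 72.08) / 4.4481 = -3.37 / 4.4481 = -0.758
p-value = 0.4534

Since p-value > α = 0.1, we fail to reject H₀.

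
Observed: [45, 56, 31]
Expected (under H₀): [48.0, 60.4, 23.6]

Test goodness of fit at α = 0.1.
Chi-square goodness of fit test:
H₀: observed counts match expected distribution
H₁: observed counts differ from expected distribution
df = k - 1 = 2
χ² = Σ(O - E)²/E
   = (45 - 48.0)²/48.0 + (56 - 60.4)²/60.4 + (31 - 23.6)²/23.6
   = 0.188 + 0.321 + 2.320
   = 2.83
p-value = 0.2431

Since p-value > α = 0.1, we fail to reject H₀.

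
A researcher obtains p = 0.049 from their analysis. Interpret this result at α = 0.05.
Since p = 0.049 < α = 0.05, reject H₀.
There is sufficient evidence to reject the null hypothesis; the result is statistically significant at the 0.05 level.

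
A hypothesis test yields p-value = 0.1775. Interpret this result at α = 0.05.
Since p = 0.1775 > α = 0.05, fail to reject H₀.
There is insufficient evidence to reject the null hypothesis; the result is not statistically significant at the 0.05 level.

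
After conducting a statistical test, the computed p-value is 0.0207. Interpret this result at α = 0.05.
Since p = 0.0207 < α = 0.05, reject H₀.
There is sufficient evidence to reject the null hypothesis; the result is statistically significant at the 0.05 level.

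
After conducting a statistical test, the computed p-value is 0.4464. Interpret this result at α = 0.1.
Since p = 0.4464 > α = 0.1, fail to reject H₀.
There is insufficient evidence to reject the null hypothesis; the result is not statistically significant at the 0.1 level.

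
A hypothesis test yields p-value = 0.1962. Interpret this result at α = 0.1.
Since p = 0.1962 > α = 0.1, fail to reject H₀.
There is insufficient evidence to reject the null hypothesis; the result is not statistically significant at the 0.1 level.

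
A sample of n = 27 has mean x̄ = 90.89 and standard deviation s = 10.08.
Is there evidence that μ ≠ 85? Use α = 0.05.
One-sample t-test:
H₀: μ = 85
H₁: μ ≠ 85
df = n - 1 = 26
t = (x̄ - μ₀) / (s/√n) = (90.89 - 85) / (10.08/√27) = 3.036
p-value = 0.0054

Since p-value < α = 0.05, we reject H₀.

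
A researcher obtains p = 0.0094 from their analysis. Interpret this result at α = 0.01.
Since p = 0.0094 < α = 0.01, reject H₀.
There is sufficient evidence to reject the null hypothesis; the result is statistically significant at the 0.01 level.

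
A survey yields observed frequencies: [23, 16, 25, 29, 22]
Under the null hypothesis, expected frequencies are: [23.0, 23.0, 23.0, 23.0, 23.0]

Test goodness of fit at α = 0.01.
Chi-square goodness of fit test:
H₀: observed counts match expected distribution
H₁: observed counts differ from expected distribution
df = k - 1 = 4
χ² = Σ(O - E)²/E
   = (23 - 23.0)²/23.0 + (16 - 23.0)²/23.0 + (25 - 23.0)²/23.0 + (29 - 23.0)²/23.0 + (22 - 23.0)²/23.0
   = 0.000 + 2.130 + 0.174 + 1.565 + 0.043
   = 3.91
p-value = 0.4179

Since p-value > α = 0.01, we fail to reject H₀.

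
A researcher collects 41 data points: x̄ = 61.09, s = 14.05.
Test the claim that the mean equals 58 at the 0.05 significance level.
One-sample t-test:
H₀: μ = 58
H₁: μ ≠ 58
df = n - 1 = 40
t = (x̄ - μ₀) / (s/√n) = (61.09 - 58) / (14.05/√41) = 1.408
p-value = 0.1668

Since p-value > α = 0.05, we fail to reject H₀.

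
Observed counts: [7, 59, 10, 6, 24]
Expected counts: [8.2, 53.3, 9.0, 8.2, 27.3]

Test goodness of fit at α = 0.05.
Chi-square goodness of fit test:
H₀: observed counts match expected distribution
H₁: observed counts differ from expected distribution
df = k - 1 = 4
χ² = Σ(O - E)²/E
   = (7 - 8.2)²/8.2 + (59 - 53.3)²/53.3 + (10 - 9.0)²/9.0 + (6 - 8.2)²/8.2 + (24 - 27.3)²/27.3
   = 0.176 + 0.610 + 0.111 + 0.590 + 0.399
   = 1.89
p-value = 0.7568

Since p-value > α = 0.05, we fail to reject H₀.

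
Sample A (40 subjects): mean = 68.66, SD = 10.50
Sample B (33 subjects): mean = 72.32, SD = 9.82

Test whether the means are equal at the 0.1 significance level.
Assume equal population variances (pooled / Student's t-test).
Student's two-sample t-test (equal variances):
H₀: μ₁ = μ₂
H₁: μ₁ ≠ μ₂
df = n₁ + n₂ - 2 = 71
Pooled variance s_p² = [(n₁-1)s₁² + (n₂-1)s₂²] / (n₁ + n₂ - 2) = [(39)(10.50²) + (32)(9.82²)] / 71 = 104.0223
SE = √(s_p²(1/n₁ + 1/n₂)) = √(104.0223 × (1/40 + 1/33)) = 2.3985
t = (x̄₁ - x̄₂) / SE = (68.66 - 72.32) / 2.3985 = -3.66 / 2.3985 = -1.526
p-value = 0.1315

Since p-value > α = 0.1, we fail to reject H₀.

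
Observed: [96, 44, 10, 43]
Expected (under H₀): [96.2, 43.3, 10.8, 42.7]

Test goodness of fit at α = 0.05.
Chi-square goodness of fit test:
H₀: observed counts match expected distribution
H₁: observed counts differ from expected distribution
df = k - 1 = 3
χ² = Σ(O - E)²/E
   = (96 - 96.2)²/96.2 + (44 - 43.3)²/43.3 + (10 - 10.8)²/10.8 + (43 - 42.7)²/42.7
   = 0.000 + 0.011 + 0.059 + 0.002
   = 0.07
p-value = 0.9949

Since p-value > α = 0.05, we fail to reject H₀.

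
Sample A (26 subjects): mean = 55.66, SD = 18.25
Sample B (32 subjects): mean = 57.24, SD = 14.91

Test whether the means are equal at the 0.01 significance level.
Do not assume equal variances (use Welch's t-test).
Welch's two-sample t-test:
H₀: μ₁ = μ₂
H₁: μ₁ ≠ μ₂
s₁²/n₁ = 18.25²/26 = 12.8101,  s₂²/n₂ = 14.91²/32 = 6.9471
SE = √(s₁²/n₁ + s₂²/n₂) = √(12.8101 + 6.9471) = 4.4449
df (Welch-Satterthwaite) = (s₁²/n₁ + s₂²/n₂)² / [(s₁²/n₁)²/(n₁-1) + (s₂²/n₂)²/(n₂-1)] ≈ 48.07
t = (x̄₁ - x̄₂) / SE = (55.66 - 57.24) / 4.4449 = -1.58 / 4.4449 = -0.355
p-value = 0.7238

Since p-value > α = 0.01, we fail to reject H₀.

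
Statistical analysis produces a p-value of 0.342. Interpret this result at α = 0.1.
Since p = 0.342 > α = 0.1, fail to reject H₀.
There is insufficient evidence to reject the null hypothesis; the result is not statistically significant at the 0.1 level.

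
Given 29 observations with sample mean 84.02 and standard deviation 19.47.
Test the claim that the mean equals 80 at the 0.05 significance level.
One-sample t-test:
H₀: μ = 80
H₁: μ ≠ 80
df = n - 1 = 28
t = (x̄ - μ₀) / (s/√n) = (84.02 - 80) / (19.47/√29) = 1.112
p-value = 0.2756

Since p-value > α = 0.05, we fail to reject H₀.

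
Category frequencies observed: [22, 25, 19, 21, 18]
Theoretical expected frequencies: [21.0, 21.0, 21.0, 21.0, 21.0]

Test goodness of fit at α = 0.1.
Chi-square goodness of fit test:
H₀: observed counts match expected distribution
H₁: observed counts differ from expected distribution
df = k - 1 = 4
χ² = Σ(O - E)²/E
   = (22 - 21.0)²/21.0 + (25 - 21.0)²/21.0 + (19 - 21.0)²/21.0 + (21 - 21.0)²/21.0 + (18 - 21.0)²/21.0
   = 0.048 + 0.762 + 0.190 + 0.000 + 0.429
   = 1.43
p-value = 0.8392

Since p-value > α = 0.1, we fail to reject H₀.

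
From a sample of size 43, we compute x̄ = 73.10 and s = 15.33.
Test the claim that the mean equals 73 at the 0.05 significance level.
One-sample t-test:
H₀: μ = 73
H₁: μ ≠ 73
df = n - 1 = 42
t = (x̄ - μ₀) / (s/√n) = (73.10 - 73) / (15.33/√43) = 0.043
p-value = 0.9661

Since p-value > α = 0.05, we fail to reject H₀.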